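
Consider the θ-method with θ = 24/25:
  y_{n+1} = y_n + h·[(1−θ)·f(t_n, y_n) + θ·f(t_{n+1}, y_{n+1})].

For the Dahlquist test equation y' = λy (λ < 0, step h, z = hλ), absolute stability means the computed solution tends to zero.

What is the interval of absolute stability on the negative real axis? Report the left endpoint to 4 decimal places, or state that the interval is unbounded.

Test eqn y'=λy, z=hλ:
  y_{n+1} = y_n + z·[1/25·y_n + 24/25·y_{n+1}] ⇒ (1 − 24/25z)y_{n+1} = (1 + 1/25z)y_n
  ⇒ R(z) = (1 + 1/25z)/(1 − 24/25z).

Solve |R(x)|<1 on ℝ⁻.
x=-0.56: |R|=0.6358
x=-2: |R|=0.3151
x=-10: |R|=0.0566
x=-100: |R|=0.0309
θ=24/25≥1/2 ⇒ |1+1/25x|<|1−24/25x| ∀x<0 ⇒ interval (−∞,0).

interval (−∞, 0).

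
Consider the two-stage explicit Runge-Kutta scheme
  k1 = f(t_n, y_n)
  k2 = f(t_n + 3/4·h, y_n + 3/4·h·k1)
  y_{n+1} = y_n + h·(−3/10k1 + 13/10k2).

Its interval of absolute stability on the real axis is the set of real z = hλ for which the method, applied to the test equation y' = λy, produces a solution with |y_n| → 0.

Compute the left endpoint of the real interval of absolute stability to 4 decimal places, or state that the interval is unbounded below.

z* = -1.0256.

With y'=λy (z=hλ):
  k1=λy_n ⇒ h·k1=z·y_n;  k2=λ(1+3/4z)y_n ⇒ h·k2=z(1+3/4z)y_n
  y_{n+1}/y_n = 1 − 3/10z + 13/10z(1+3/4z) = 1 + z + 39/40z²
  Hence R(z) = 1 + z + 39/40z².

Find x<0 with |R(x)|<1.
x=-0.72: |R|=0.7854
R=1: x+39/40x²=0 ⇒ x=−40/39=-1.0256; min R=1−1/(4·39/40)=0.7436>−1
Confirm numerically:
  x=-0.897: |R|=0.88749 <1
  x=-0.807: |R|=0.82797 <1
  x=-0.480: |R|=0.74464 <1
  x=-1.521: |R|=1.73460 >1
  x=-1.433: |R|=1.56915 >1
Stable set (-1.0256, 0).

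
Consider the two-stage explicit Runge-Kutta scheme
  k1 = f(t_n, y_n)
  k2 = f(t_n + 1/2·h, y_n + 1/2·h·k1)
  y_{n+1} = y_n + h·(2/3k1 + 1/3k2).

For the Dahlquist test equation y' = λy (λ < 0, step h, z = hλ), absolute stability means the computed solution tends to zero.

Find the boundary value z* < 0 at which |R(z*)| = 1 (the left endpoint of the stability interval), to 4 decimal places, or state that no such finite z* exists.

Set f=λy, z=hλ:
  k1=λy_n ⇒ h·k1=z·y_n;  k2=λ(1+1/2z)y_n ⇒ h·k2=z(1+1/2z)y_n
  y_{n+1}/y_n = 1 + 2/3z + 1/3z(1+1/2z) = 1 + z + 1/6z²
  ⇒ R(z) = 1 + z + 1/6z².

Need |R(x)|<1, x<0.
x=-1.78: |R|=0.2519
R=1: x+1/6x²=0 ⇒ x=−6=-6.0000; min R=1−1/(4·1/6)=-0.5000>−1
Confirm numerically:
  x=-5.789: |R|=0.79642 <1
  x=-4.956: |R|=0.13766 <1
  x=-3.108: |R|=0.49806 <1
  x=-2.427: |R|=0.44528 <1
  x=-6.439: |R|=1.47112 >1
  x=-6.141: |R|=1.14431 >1
  x=-6.071: |R|=1.07184 >1
Interval (-6.0000, 0).

z* = -6.0000.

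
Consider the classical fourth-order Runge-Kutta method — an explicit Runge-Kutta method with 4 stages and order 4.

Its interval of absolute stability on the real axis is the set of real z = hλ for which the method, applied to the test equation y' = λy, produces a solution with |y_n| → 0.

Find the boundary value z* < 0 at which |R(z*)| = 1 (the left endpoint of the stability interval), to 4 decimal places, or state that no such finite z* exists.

left endpoint -2.7853.

With y'=λy (z=hλ):
  order 4, 4-stage ⇒ R(z)=1+z+z^2/2+z^3/6+z^4/24
  (e.g. R(-1.43)=0.27932, |R|=0.27932)

Need |R(x)|<1, x<0.
x=-1.43: |R|=0.2793
|R(-1.53)|=0.2718 |R(-1.46)|=0.2764 |R(-1.28)|=0.3015
Bisect:
  x_lo=-3.4286 |R|=2.4895  x_hi=-0.1467 |R|=0.8636
  mid=-1.78764 |R|=0.28358 →hi
  mid=-2.60813 |R|=0.76413 →hi
  mid=-3.01837 |R|=1.41217 →lo
  mid=-2.81325 |R|=1.04297 →lo
  mid=-2.71069 |R|=0.89322 →hi
  mid=-2.76197 |R|=0.96540 →hi
  mid=-2.78761 |R|=1.00350 →lo
  mid=-2.77479 |R|=0.98428 →hi
  ...
  [-2.78541,-2.78521] ⇒ x*=-2.7853
Interval (-2.7853, 0).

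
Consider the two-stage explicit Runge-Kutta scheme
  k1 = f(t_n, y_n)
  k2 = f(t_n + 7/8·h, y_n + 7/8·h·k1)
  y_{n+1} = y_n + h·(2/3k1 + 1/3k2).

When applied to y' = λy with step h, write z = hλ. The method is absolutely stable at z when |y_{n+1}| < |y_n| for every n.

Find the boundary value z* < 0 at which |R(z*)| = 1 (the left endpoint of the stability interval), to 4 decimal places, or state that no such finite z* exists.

left endpoint -3.4286.

On y'=λy, z=hλ:
  k1=λy_n ⇒ h·k1=z·y_n;  k2=λ(1+7/8z)y_n ⇒ h·k2=z(1+7/8z)y_n
  y_{n+1}/y_n = 1 + 2/3z + 1/3z(1+7/8z) = 1 + z + 7/24z²
  ⇒ R(z) = 1 + z + 7/24z².

Need |R(x)|<1, x<0.
x=-1.34: |R|=0.1837
R=1: x+7/24x²=0 ⇒ x=−24/7=-3.4286; min R=1−1/(4·7/24)=0.1429>−1
Confirm numerically:
  x=-2.928: |R|=0.57251 <1
  x=-1.776: |R|=0.14397 <1
  x=-1.562: |R|=0.14962 <1
  x=-1.465: |R|=0.16098 <1
  x=-3.665: |R|=1.25273 >1
  x=-3.624: |R|=1.20657 >1
  x=-3.497: |R|=1.06979 >1
So |R|<1 on (-3.4286, 0).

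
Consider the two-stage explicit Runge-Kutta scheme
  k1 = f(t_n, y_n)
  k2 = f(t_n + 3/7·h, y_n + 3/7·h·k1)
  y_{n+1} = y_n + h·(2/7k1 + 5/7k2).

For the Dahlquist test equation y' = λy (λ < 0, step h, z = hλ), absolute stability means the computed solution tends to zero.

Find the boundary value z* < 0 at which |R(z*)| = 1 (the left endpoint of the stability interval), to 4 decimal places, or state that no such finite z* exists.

Set f=λy, z=hλ:
  k1=λy_n ⇒ h·k1=z·y_n;  k2=λ(1+3/7z)y_n ⇒ h·k2=z(1+3/7z)y_n
  y_{n+1}/y_n = 1 + 2/7z + 5/7z(1+3/7z) = 1 + z + 15/49z²
  R(z) = 1 + z + 15/49z².

Need |R(x)|<1, x<0.
x=-0.97: |R|=0.3180
R=1: x+15/49x²=0 ⇒ x=−49/15=-3.2667; min R=1−1/(4·15/49)=0.1833>−1
Confirm numerically:
  x=-2.901: |R|=0.67527 <1
  x=-1.793: |R|=0.19114 <1
  x=-1.663: |R|=0.18360 <1
  x=-3.692: |R|=1.48071 >1
  x=-3.674: |R|=1.45813 >1
  x=-3.371: |R|=1.10767 >1
Interval (-3.2667, 0).

z* = -3.2667.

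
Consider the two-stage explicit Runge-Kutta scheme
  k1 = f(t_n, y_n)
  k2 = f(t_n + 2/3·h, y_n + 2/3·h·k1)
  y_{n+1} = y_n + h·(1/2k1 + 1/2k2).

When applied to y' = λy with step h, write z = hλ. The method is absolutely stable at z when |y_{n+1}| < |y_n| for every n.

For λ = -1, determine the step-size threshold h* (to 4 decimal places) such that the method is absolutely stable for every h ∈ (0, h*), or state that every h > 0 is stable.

(-3.0000,0); λ=-1 ⇒ h* = (3)/1 = 3.0000.

Set f=λy, z=hλ:
  k1=λy_n ⇒ h·k1=z·y_n;  k2=λ(1+2/3z)y_n ⇒ h·k2=z(1+2/3z)y_n
  y_{n+1}/y_n = 1 + 1/2z + 1/2z(1+2/3z) = 1 + z + 1/3z²
  ⇒ R(z) = 1 + z + 1/3z².

Need |R(x)|<1, x<0.
x=-1.64: |R|=0.2565
R=1: x+1/3x²=0 ⇒ x=−3=-3.0000; min R=1−1/(4·1/3)=0.2500>−1
Confirm numerically:
  x=-2.922: |R|=0.92403 <1
  x=-2.767: |R|=0.78510 <1
  x=-1.731: |R|=0.26779 <1
  x=-1.533: |R|=0.25036 <1
  x=-3.513: |R|=1.60072 >1
  x=-3.422: |R|=1.48136 >1
  x=-3.035: |R|=1.03541 >1
So |R|<1 on (-3.0000, 0).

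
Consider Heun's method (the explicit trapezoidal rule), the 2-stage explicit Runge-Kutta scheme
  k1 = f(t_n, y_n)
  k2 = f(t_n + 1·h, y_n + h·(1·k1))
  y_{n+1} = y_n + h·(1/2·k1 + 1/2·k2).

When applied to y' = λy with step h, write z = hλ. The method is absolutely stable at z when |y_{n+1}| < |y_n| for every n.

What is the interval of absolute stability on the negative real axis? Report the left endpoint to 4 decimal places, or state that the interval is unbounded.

z∈(-2.0000,0).

Test eqn y'=λy, z=hλ:
  order 2, 2-stage ⇒ R(z)=1+z+z^2/2
  (e.g. R(-0.93)=0.50245, |R|=0.50245)

Solve |R(x)|<1 on ℝ⁻.
x=-0.93: |R|=0.5025
|R(-1.72)|=0.7592 |R(-1.22)|=0.5242 |R(-0.86)|=0.5098
Bisect:
  x_lo=-2.3461 |R|=1.4060  x_hi=-0.1100 |R|=0.8960
  mid=-1.22804 |R|=0.52600 →hi
  mid=-1.78706 |R|=0.80973 →hi
  mid=-2.06657 |R|=1.06878 →lo
  mid=-1.92681 |R|=0.92949 →hi
  mid=-1.99669 |R|=0.99670 →hi
  mid=-2.03163 |R|=1.03213 →lo
  mid=-2.01416 |R|=1.01426 →lo
  mid=-2.00543 |R|=1.00544 →lo
  mid=-2.00106 |R|=1.00106 →lo
  mid=-1.99887 |R|=0.99888 →hi
  ...
  [-2.00010,-1.99997] ⇒ x*=-2.0000
Stable set (-2.0000, 0).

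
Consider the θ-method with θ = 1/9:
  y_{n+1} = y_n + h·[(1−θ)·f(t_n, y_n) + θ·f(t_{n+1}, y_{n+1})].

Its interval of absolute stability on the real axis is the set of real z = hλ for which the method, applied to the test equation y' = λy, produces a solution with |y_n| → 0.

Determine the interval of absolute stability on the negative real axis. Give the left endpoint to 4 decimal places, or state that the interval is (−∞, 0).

z∈(-2.5714,0).

On y'=λy, z=hλ:
  y_{n+1} = y_n + z·[8/9·y_n + 1/9·y_{n+1}] ⇒ (1 − 1/9z)y_{n+1} = (1 + 8/9z)y_n
  R(z) = (1 + 8/9z)/(1 − 1/9z).

Need |R(x)|<1, x<0.
x=-0.73: |R|=0.3248
R=−1: 1+8/9x = −1+1/9x ⇒ -7/9x=2 ⇒ x=2/(-7/9)=-2.5714
Confirm numerically:
  x=-2.230: |R|=0.78718 <1
  x=-2.067: |R|=0.68094 <1
  x=-1.508: |R|=0.29159 <1
  x=-1.067: |R|=0.04609 <1
  x=-2.923: |R|=1.20641 >1
  x=-2.887: |R|=1.18583 >1
  x=-2.726: |R|=1.09227 >1
Interval (-2.5714, 0).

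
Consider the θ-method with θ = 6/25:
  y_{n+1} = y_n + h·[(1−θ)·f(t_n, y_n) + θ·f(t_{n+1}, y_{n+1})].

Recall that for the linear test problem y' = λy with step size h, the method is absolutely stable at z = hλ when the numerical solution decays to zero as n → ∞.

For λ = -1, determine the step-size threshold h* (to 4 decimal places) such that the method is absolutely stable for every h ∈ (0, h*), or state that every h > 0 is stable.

(-3.8462,0); λ=-1 ⇒ h* = (50/13)/1 = 3.8462.

Test eqn y'=λy, z=hλ:
  y_{n+1} = y_n + z·[19/25·y_n + 6/25·y_{n+1}] ⇒ (1 − 6/25z)y_{n+1} = (1 + 19/25z)y_n
  so R(z) = (1 + 19/25z)/(1 − 6/25z).

Solve |R(x)|<1 on ℝ⁻.
x=-1.55: |R|=0.1297
R=−1: 1+19/25x = −1+6/25x ⇒ -13/25x=2 ⇒ x=2/(-13/25)=-3.8462
Confirm numerically:
  x=-2.396: |R|=0.52123 <1
  x=-2.393: |R|=0.52002 <1
  x=-1.825: |R|=0.26912 <1
  x=-4.191: |R|=1.08940 >1
  x=-4.181: |R|=1.08691 >1
  x=-4.033: |R|=1.04937 >1
Stable set (-3.8462, 0).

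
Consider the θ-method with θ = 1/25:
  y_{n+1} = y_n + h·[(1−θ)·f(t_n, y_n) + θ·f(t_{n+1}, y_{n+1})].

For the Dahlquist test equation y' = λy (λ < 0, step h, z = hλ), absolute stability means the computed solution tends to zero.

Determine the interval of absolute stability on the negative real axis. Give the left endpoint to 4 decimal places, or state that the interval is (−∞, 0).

Test eqn y'=λy, z=hλ:
  y_{n+1} = y_n + z·[24/25·y_n + 1/25·y_{n+1}] ⇒ (1 − 1/25z)y_{n+1} = (1 + 24/25z)y_n
  ⇒ R(z) = (1 + 24/25z)/(1 − 1/25z).

Find x<0 with |R(x)|<1.
x=-0.43: |R|=0.5773
R=−1: 1+24/25x = −1+1/25x ⇒ -23/25x=2 ⇒ x=2/(-23/25)=-2.1739
Confirm numerically:
  x=-2.121: |R|=0.95513 <1
  x=-1.919: |R|=0.78220 <1
  x=-1.842: |R|=0.71559 <1
  x=-2.708: |R|=1.44334 >1
  x=-2.593: |R|=1.34933 >1
  x=-2.202: |R|=1.02375 >1
Interval (-2.1739, 0).

z∈(-2.1739,0).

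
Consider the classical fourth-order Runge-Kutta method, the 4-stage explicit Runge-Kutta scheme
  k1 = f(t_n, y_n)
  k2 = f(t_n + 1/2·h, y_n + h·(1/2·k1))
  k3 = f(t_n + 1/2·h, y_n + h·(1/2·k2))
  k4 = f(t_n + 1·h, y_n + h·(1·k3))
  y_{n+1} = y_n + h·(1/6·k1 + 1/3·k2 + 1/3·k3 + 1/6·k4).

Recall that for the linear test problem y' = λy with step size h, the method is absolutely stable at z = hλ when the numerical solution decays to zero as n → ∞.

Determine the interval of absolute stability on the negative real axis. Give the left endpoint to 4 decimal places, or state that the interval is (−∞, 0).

z∈(-2.7853,0).

Set f=λy, z=hλ:
  order 4, 4-stage ⇒ R(z)=1+z+z^2/2+z^3/6+z^4/24
  (e.g. R(-0.37)=0.69079, |R|=0.69079)

Find x<0 with |R(x)|<1.
x=-0.37: |R|=0.6908
|R(-2.54)|=0.6889 |R(-2.32)|=0.4971 |R(-0.75)|=0.4741
Bisect:
  x_lo=-3.6555 |R|=3.3248  x_hi=-0.1607 |R|=0.8516
  mid=-1.90810 |R|=0.30680 →hi
  mid=-2.78182 |R|=0.99477 →hi
  mid=-3.21868 |R|=1.87571 →lo
  mid=-3.00025 |R|=1.37550 →lo
  mid=-2.89103 |R|=1.17148 →lo
  mid=-2.83643 |R|=1.07987 →lo
  mid=-2.80912 |R|=1.03652 →lo
  mid=-2.79547 |R|=1.01545 →lo
  ...
  [-2.78544,-2.78523] ⇒ x*=-2.7853
Interval (-2.7853, 0).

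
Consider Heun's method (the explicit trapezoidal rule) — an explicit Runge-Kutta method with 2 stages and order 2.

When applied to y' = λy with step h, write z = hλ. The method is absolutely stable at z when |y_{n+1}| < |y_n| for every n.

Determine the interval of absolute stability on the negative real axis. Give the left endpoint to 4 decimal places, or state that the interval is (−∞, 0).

On y'=λy, z=hλ:
  order 2, 2-stage ⇒ R(z)=1+z+z^2/2
  (e.g. R(-0.92)=0.50320, |R|=0.50320)

Boundary: |R(x)|=1, x<0.
x=-0.92: |R|=0.5032
|R(-2.32)|=1.3712 |R(-2.14)|=1.1498 |R(-0.5)|=0.6250
Bisect:
  x_lo=-2.6118 |R|=1.7990  x_hi=-0.1417 |R|=0.8684
  mid=-1.37675 |R|=0.57097 →hi
  mid=-1.99430 |R|=0.99431 →hi
  mid=-2.30307 |R|=1.34900 →lo
  mid=-2.14868 |R|=1.15974 →lo
  mid=-2.07149 |R|=1.07405 →lo
  mid=-2.03289 |R|=1.03344 →lo
  mid=-2.01360 |R|=1.01369 →lo
  mid=-2.00395 |R|=1.00395 →lo
  mid=-1.99912 |R|=0.99912 →hi
  ...
  [-2.00003,-1.99988] ⇒ x*=-2.0000
So |R|<1 on (-2.0000, 0).

(-2.0000, 0).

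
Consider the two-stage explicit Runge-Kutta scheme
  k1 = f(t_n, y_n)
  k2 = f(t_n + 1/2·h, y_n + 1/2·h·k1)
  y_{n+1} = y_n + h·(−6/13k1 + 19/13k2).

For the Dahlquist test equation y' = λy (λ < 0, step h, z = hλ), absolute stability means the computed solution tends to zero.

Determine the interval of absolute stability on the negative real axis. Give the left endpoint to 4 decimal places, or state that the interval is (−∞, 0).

z∈(-1.3684,0).

Set f=λy, z=hλ:
  k1=λy_n ⇒ h·k1=z·y_n;  k2=λ(1+1/2z)y_n ⇒ h·k2=z(1+1/2z)y_n
  y_{n+1}/y_n = 1 − 6/13z + 19/13z(1+1/2z) = 1 + z + 19/26z²
  ⇒ R(z) = 1 + z + 19/26z².

Boundary: |R(x)|=1, x<0.
x=-1.35: |R|=0.9818
R=1: x+19/26x²=0 ⇒ x=−26/19=-1.3684; min R=1−1/(4·19/26)=0.6579>−1
Confirm numerically:
  x=-1.086: |R|=0.77587 <1
  x=-0.667: |R|=0.65811 <1
  x=-0.623: |R|=0.66063 <1
  x=-1.889: |R|=1.71862 >1
  x=-1.549: |R|=1.20441 >1
  x=-1.529: |R|=1.17942 >1
So |R|<1 on (-1.3684, 0).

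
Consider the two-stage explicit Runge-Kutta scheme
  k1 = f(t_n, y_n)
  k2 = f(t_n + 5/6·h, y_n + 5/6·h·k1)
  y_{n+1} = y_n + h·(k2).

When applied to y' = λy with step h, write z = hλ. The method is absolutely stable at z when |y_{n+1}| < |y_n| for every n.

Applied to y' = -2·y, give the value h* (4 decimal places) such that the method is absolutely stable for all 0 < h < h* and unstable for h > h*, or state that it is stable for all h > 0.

(-1.2000,0); λ=-2 ⇒ h* = (6/5)/2 = 0.6000.

On y'=λy, z=hλ:
  k1=λy_n ⇒ h·k1=z·y_n;  k2=λ(1+5/6z)y_n ⇒ h·k2=z(1+5/6z)y_n
  y_{n+1}/y_n = 1 + z(1+5/6z) = 1 + z + 5/6z²
  R(z) = 1 + z + 5/6z².

Find x<0 with |R(x)|<1.
x=-0.38: |R|=0.7403
R=1: x+5/6x²=0 ⇒ x=−6/5=-1.2000; min R=1−1/(4·5/6)=0.7000>−1
Confirm numerically:
  x=-1.109: |R|=0.91590 <1
  x=-0.881: |R|=0.76580 <1
  x=-0.708: |R|=0.70972 <1
  x=-1.765: |R|=1.83102 >1
  x=-1.534: |R|=1.42696 >1
  x=-1.427: |R|=1.26994 >1
So |R|<1 on (-1.2000, 0).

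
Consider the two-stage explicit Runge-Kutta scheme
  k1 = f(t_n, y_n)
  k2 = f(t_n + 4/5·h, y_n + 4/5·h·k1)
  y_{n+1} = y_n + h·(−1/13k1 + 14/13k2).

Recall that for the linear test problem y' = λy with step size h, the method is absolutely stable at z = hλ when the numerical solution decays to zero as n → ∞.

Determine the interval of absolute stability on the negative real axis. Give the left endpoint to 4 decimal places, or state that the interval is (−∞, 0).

Test eqn y'=λy, z=hλ:
  k1=λy_n ⇒ h·k1=z·y_n;  k2=λ(1+4/5z)y_n ⇒ h·k2=z(1+4/5z)y_n
  y_{n+1}/y_n = 1 − 1/13z + 14/13z(1+4/5z) = 1 + z + 56/65z²
  ⇒ R(z) = 1 + z + 56/65z².

Boundary: |R(x)|=1, x<0.
x=-0.44: |R|=0.7268
R=1: x+56/65x²=0 ⇒ x=−65/56=-1.1607; min R=1−1/(4·56/65)=0.7098>−1
Confirm numerically:
  x=-0.753: |R|=0.73550 <1
  x=-0.730: |R|=0.72911 <1
  x=-0.666: |R|=0.71614 <1
  x=-0.614: |R|=0.71080 <1
  x=-1.605: |R|=1.61434 >1
  x=-1.589: |R|=1.58632 >1
  x=-1.402: |R|=1.29144 >1
Interval (-1.1607, 0).

(-1.1607, 0).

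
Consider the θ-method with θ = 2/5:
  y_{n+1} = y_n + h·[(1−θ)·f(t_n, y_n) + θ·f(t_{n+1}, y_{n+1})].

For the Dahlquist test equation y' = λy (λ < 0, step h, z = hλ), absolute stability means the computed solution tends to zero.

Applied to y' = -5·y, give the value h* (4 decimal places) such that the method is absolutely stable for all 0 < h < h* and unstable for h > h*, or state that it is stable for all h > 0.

(-10.0000,0); λ=-5 ⇒ h* = (10)/5 = 2.0000.

On y'=λy, z=hλ:
  y_{n+1} = y_n + z·[3/5·y_n + 2/5·y_{n+1}] ⇒ (1 − 2/5z)y_{n+1} = (1 + 3/5z)y_n
  Hence R(z) = (1 + 3/5z)/(1 − 2/5z).

Find x<0 with |R(x)|<1.
x=-0.94: |R|=0.3169
R=−1: 1+3/5x = −1+2/5x ⇒ -1/5x=2 ⇒ x=2/(-1/5)=-10.0000
Confirm numerically:
  x=-9.821: |R|=0.99274 <1
  x=-9.321: |R|=0.97128 <1
  x=-5.275: |R|=0.69614 <1
  x=-10.483: |R|=1.01860 >1
  x=-10.098: |R|=1.00389 >1
Stable set (-10.0000, 0).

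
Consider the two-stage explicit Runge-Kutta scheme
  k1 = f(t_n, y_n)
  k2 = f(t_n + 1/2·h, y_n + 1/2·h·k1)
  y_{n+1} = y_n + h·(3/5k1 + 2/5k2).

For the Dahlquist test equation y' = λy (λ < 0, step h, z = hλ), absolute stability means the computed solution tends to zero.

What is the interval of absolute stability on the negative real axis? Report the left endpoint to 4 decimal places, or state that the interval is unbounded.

On y'=λy, z=hλ:
  k1=λy_n ⇒ h·k1=z·y_n;  k2=λ(1+1/2z)y_n ⇒ h·k2=z(1+1/2z)y_n
  y_{n+1}/y_n = 1 + 3/5z + 2/5z(1+1/2z) = 1 + z + 1/5z²
  R(z) = 1 + z + 1/5z².

Find x<0 with |R(x)|<1.
x=-0.4: |R|=0.6320
R=1: x+1/5x²=0 ⇒ x=−5=-5.0000; min R=1−1/(4·1/5)=-0.2500>−1
Confirm numerically:
  x=-4.720: |R|=0.73568 <1
  x=-3.796: |R|=0.08592 <1
  x=-3.015: |R|=0.19695 <1
  x=-5.393: |R|=1.42389 >1
  x=-5.189: |R|=1.19614 >1
Interval (-5.0000, 0).

(-5.0000, 0).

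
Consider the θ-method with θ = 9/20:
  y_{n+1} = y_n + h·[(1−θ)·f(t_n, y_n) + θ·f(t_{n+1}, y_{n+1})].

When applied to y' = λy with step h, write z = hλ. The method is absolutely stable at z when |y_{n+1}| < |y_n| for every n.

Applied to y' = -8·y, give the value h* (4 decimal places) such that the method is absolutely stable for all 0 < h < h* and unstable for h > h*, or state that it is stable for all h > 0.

(-20.0000,0); λ=-8 ⇒ h* = (20)/8 = 2.5000.

On y'=λy, z=hλ:
  y_{n+1} = y_n + z·[11/20·y_n + 9/20·y_{n+1}] ⇒ (1 − 9/20z)y_{n+1} = (1 + 11/20z)y_n
  so R(z) = (1 + 11/20z)/(1 − 9/20z).

Find x<0 with |R(x)|<1.
x=-1.21: |R|=0.2166
R=−1: 1+11/20x = −1+9/20x ⇒ -1/10x=2 ⇒ x=2/(-1/10)=-20.0000
Confirm numerically:
  x=-16.986: |R|=0.96513 <1
  x=-16.587: |R|=0.95968 <1
  x=-16.271: |R|=0.95519 <1
  x=-12.435: |R|=0.88530 <1
  x=-20.499: |R|=1.00488 >1
  x=-20.390: |R|=1.00383 >1
  x=-20.085: |R|=1.00085 >1
Stable set (-20.0000, 0).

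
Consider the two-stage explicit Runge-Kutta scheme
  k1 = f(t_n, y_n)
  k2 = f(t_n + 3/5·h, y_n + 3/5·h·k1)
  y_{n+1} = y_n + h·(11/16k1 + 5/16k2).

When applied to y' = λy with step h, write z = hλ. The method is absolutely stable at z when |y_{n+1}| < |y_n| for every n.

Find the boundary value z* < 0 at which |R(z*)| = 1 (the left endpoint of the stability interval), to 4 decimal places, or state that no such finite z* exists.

With y'=λy (z=hλ):
  k1=λy_n ⇒ h·k1=z·y_n;  k2=λ(1+3/5z)y_n ⇒ h·k2=z(1+3/5z)y_n
  y_{n+1}/y_n = 1 + 11/16z + 5/16z(1+3/5z) = 1 + z + 3/16z²
  so R(z) = 1 + z + 3/16z².

Need |R(x)|<1, x<0.
x=-1.49: |R|=0.0737
R=1: x+3/16x²=0 ⇒ x=−16/3=-5.3333; min R=1−1/(4·3/16)=-0.3333>−1
Confirm numerically:
  x=-4.824: |R|=0.53931 <1
  x=-4.505: |R|=0.30032 <1
  x=-3.844: |R|=0.07344 <1
  x=-5.865: |R|=1.58467 >1
  x=-5.407: |R|=1.07468 >1
Stable set (-5.3333, 0).

left endpoint -5.3333.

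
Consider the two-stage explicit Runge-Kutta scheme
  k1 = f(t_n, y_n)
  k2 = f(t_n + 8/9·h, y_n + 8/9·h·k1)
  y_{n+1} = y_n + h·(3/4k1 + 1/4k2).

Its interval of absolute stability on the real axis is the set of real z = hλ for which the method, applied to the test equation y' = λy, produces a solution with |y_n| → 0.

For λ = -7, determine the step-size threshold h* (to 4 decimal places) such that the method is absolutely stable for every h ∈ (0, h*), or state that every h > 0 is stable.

Test eqn y'=λy, z=hλ:
  k1=λy_n ⇒ h·k1=z·y_n;  k2=λ(1+8/9z)y_n ⇒ h·k2=z(1+8/9z)y_n
  y_{n+1}/y_n = 1 + 3/4z + 1/4z(1+8/9z) = 1 + z + 2/9z²
  R(z) = 1 + z + 2/9z².

Find x<0 with |R(x)|<1.
x=-0.99: |R|=0.2278
R=1: x+2/9x²=0 ⇒ x=−9/2=-4.5000; min R=1−1/(4·2/9)=-0.1250>−1
Confirm numerically:
  x=-4.039: |R|=0.58623 <1
  x=-3.589: |R|=0.27343 <1
  x=-2.825: |R|=0.05153 <1
  x=-2.057: |R|=0.11672 <1
  x=-4.934: |R|=1.47586 >1
  x=-4.775: |R|=1.29181 >1
Stable set (-4.5000, 0).

(-4.5000,0); λ=-7 ⇒ h* = (9/2)/7 = 0.6429.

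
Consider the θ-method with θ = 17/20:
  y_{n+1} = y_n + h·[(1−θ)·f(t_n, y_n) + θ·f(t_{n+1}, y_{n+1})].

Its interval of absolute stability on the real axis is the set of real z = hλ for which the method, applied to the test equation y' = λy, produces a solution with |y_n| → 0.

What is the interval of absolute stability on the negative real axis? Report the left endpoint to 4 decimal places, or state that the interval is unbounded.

unbounded; (−∞, 0).

With y'=λy (z=hλ):
  y_{n+1} = y_n + z·[3/20·y_n + 17/20·y_{n+1}] ⇒ (1 − 17/20z)y_{n+1} = (1 + 3/20z)y_n
  Hence R(z) = (1 + 3/20z)/(1 − 17/20z).

Find x<0 with |R(x)|<1.
x=-0.7: |R|=0.5611
x=-2: |R|=0.2593
x=-10: |R|=0.0526
x=-100: |R|=0.1628
θ=17/20≥1/2 ⇒ |1+3/20x|<|1−17/20x| ∀x<0 ⇒ interval (−∞,0).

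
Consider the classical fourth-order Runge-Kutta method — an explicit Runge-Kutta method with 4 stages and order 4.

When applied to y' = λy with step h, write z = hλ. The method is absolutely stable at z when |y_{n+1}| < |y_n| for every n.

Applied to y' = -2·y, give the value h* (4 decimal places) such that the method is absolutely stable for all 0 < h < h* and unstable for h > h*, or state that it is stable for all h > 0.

(-2.7853,0); λ=-2 ⇒ h* = 1.3926.

Test eqn y'=λy, z=hλ:
  order 4, 4-stage ⇒ R(z)=1+z+z^2/2+z^3/6+z^4/24
  (e.g. R(-1.77)=0.28121, |R|=0.28121)

Find x<0 with |R(x)|<1.
x=-1.77: |R|=0.2812
|R(-1.64)|=0.2711 |R(-1.42)|=0.2804 |R(-0.82)|=0.4431
Bisect:
  x_lo=-3.3829 |R|=2.3437  x_hi=-0.3102 |R|=0.7333
  mid=-1.84659 |R|=0.29338 →hi
  mid=-2.61475 |R|=0.77189 →hi
  mid=-2.99884 |R|=1.37268 →lo
  mid=-2.80680 |R|=1.03291 →lo
  mid=-2.71078 |R|=0.89334 →hi
  mid=-2.75879 |R|=0.96077 →hi
  mid=-2.78279 |R|=0.99623 →hi
  mid=-2.79479 |R|=1.01442 →lo
  mid=-2.78879 |R|=1.00529 →lo
  ...
  [-2.78542,-2.78523] ⇒ x*=-2.7853
Interval (-2.7853, 0).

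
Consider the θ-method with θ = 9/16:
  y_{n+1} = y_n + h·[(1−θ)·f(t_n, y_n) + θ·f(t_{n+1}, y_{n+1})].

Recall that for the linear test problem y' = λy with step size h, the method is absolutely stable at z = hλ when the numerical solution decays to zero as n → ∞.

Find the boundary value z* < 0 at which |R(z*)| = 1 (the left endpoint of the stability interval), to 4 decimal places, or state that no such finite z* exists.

With y'=λy (z=hλ):
  y_{n+1} = y_n + z·[7/16·y_n + 9/16·y_{n+1}] ⇒ (1 − 9/16z)y_{n+1} = (1 + 7/16z)y_n
  so R(z) = (1 + 7/16z)/(1 − 9/16z).

Boundary: |R(x)|=1, x<0.
x=-0.92: |R|=0.3937
x=-2: |R|=0.0588
x=-10: |R|=0.5094
x=-100: |R|=0.7467
θ=9/16≥1/2 ⇒ |1+7/16x|<|1−9/16x| ∀x<0 ⇒ unbounded interval.

interval (−∞, 0).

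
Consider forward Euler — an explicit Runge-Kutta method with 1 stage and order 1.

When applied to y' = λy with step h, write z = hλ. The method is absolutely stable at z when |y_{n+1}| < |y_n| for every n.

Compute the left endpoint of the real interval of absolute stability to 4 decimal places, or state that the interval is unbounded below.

Test eqn y'=λy, z=hλ:
  order 1, 1-stage ⇒ R(z)=1+z
  (e.g. R(-1.7)=-0.70000, |R|=0.70000)

Need |R(x)|<1, x<0.
x=-1.7: |R|=0.7000
|R(-2.14)|=1.1400 |R(-1.5)|=0.5000 |R(-1.4)|=0.4000
Bisect:
  x_lo=-2.6670 |R|=1.6670  x_hi=-0.1664 |R|=0.8336
  mid=-1.41672 |R|=0.41672 →hi
  mid=-2.04189 |R|=1.04189 →lo
  mid=-1.72931 |R|=0.72931 →hi
  mid=-1.88560 |R|=0.88560 →hi
  mid=-1.96374 |R|=0.96374 →hi
  mid=-2.00281 |R|=1.00281 →lo
  mid=-1.98328 |R|=0.98328 →hi
  mid=-1.99305 |R|=0.99305 →hi
  ...
  [-2.00007,-1.99991] ⇒ x*=-2.0000
Stable set (-2.0000, 0).

left endpoint -2.0000.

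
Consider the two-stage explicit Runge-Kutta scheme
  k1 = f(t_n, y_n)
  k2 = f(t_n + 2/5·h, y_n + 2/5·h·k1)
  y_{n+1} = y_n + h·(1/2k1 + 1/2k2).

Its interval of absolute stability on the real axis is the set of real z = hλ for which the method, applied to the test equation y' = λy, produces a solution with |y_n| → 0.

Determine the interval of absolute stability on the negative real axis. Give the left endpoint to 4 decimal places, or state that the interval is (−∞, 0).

z∈(-5.0000,0).

Set f=λy, z=hλ:
  k1=λy_n ⇒ h·k1=z·y_n;  k2=λ(1+2/5z)y_n ⇒ h·k2=z(1+2/5z)y_n
  y_{n+1}/y_n = 1 + 1/2z + 1/2z(1+2/5z) = 1 + z + 1/5z²
  Hence R(z) = 1 + z + 1/5z².

Need |R(x)|<1, x<0.
x=-1.09: |R|=0.1476
R=1: x+1/5x²=0 ⇒ x=−5=-5.0000; min R=1−1/(4·1/5)=-0.2500>−1
Confirm numerically:
  x=-4.241: |R|=0.35622 <1
  x=-3.752: |R|=0.06350 <1
  x=-3.558: |R|=0.02613 <1
  x=-5.593: |R|=1.66333 >1
  x=-5.074: |R|=1.07510 >1
So |R|<1 on (-5.0000, 0).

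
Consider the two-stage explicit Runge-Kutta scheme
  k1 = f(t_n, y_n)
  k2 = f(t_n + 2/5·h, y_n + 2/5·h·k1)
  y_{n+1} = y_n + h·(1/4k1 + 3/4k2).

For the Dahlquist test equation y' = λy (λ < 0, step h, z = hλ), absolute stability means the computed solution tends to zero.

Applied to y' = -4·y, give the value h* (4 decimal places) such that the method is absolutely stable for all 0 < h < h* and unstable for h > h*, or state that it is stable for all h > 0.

With y'=λy (z=hλ):
  k1=λy_n ⇒ h·k1=z·y_n;  k2=λ(1+2/5z)y_n ⇒ h·k2=z(1+2/5z)y_n
  y_{n+1}/y_n = 1 + 1/4z + 3/4z(1+2/5z) = 1 + z + 3/10z²
  so R(z) = 1 + z + 3/10z².

Boundary: |R(x)|=1, x<0.
x=-1.38: |R|=0.1913
R=1: x+3/10x²=0 ⇒ x=−10/3=-3.3333; min R=1−1/(4·3/10)=0.1667>−1
Confirm numerically:
  x=-2.594: |R|=0.42465 <1
  x=-2.447: |R|=0.34934 <1
  x=-2.432: |R|=0.34239 <1
  x=-2.296: |R|=0.28548 <1
  x=-3.754: |R|=1.47375 >1
  x=-3.698: |R|=1.40456 >1
  x=-3.661: |R|=1.35988 >1
Interval (-3.3333, 0).

(-3.3333,0); λ=-4 ⇒ h* = (10/3)/4 = 0.8333.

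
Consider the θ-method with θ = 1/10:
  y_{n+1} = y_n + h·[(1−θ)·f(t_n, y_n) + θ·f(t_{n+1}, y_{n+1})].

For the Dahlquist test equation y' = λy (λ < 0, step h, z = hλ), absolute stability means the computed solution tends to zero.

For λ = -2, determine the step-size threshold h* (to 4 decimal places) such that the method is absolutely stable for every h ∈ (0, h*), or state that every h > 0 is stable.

On y'=λy, z=hλ:
  y_{n+1} = y_n + z·[9/10·y_n + 1/10·y_{n+1}] ⇒ (1 − 1/10z)y_{n+1} = (1 + 9/10z)y_n
  R(z) = (1 + 9/10z)/(1 − 1/10z).

Need |R(x)|<1, x<0.
x=-0.69: |R|=0.3545
R=−1: 1+9/10x = −1+1/10x ⇒ -4/5x=2 ⇒ x=2/(-4/5)=-2.5000
Confirm numerically:
  x=-2.478: |R|=0.98590 <1
  x=-2.125: |R|=0.75258 <1
  x=-2.000: |R|=0.66667 <1
  x=-1.728: |R|=0.47340 <1
  x=-3.041: |R|=1.33188 >1
  x=-2.947: |R|=1.27620 >1
  x=-2.938: |R|=1.27083 >1
Stable set (-2.5000, 0).

(-2.5000,0); λ=-2 ⇒ h* = (5/2)/2 = 1.2500.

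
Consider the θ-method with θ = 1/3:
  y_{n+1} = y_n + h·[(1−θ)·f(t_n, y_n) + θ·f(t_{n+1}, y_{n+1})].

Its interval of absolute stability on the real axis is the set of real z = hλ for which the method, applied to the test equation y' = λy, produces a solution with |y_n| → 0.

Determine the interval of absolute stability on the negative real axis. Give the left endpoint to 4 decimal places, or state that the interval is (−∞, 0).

On y'=λy, z=hλ:
  y_{n+1} = y_n + z·[2/3·y_n + 1/3·y_{n+1}] ⇒ (1 − 1/3z)y_{n+1} = (1 + 2/3z)y_n
  R(z) = (1 + 2/3z)/(1 − 1/3z).

Boundary: |R(x)|=1, x<0.
x=-0.73: |R|=0.4129
R=−1: 1+2/3x = −1+1/3x ⇒ -1/3x=2 ⇒ x=2/(-1/3)=-6.0000
Confirm numerically:
  x=-5.648: |R|=0.95930 <1
  x=-3.824: |R|=0.68113 <1
  x=-3.558: |R|=0.62763 <1
  x=-2.626: |R|=0.40028 <1
  x=-6.575: |R|=1.06005 >1
  x=-6.557: |R|=1.05828 >1
  x=-6.271: |R|=1.02923 >1
Interval (-6.0000, 0).

(-6.0000, 0).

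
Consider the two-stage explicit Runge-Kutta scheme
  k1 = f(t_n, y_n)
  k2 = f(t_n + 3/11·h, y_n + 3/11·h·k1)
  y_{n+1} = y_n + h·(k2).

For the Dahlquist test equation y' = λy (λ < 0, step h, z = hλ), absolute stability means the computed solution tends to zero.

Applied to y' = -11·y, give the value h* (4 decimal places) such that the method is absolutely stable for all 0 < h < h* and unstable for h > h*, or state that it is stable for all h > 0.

With y'=λy (z=hλ):
  k1=λy_n ⇒ h·k1=z·y_n;  k2=λ(1+3/11z)y_n ⇒ h·k2=z(1+3/11z)y_n
  y_{n+1}/y_n = 1 + z(1+3/11z) = 1 + z + 3/11z²
  Hence R(z) = 1 + z + 3/11z².

Boundary: |R(x)|=1, x<0.
x=-1.43: |R|=0.1277
R=1: x+3/11x²=0 ⇒ x=−11/3=-3.6667; min R=1−1/(4·3/11)=0.0833>−1
Confirm numerically:
  x=-3.596: |R|=0.93070 <1
  x=-2.672: |R|=0.27516 <1
  x=-2.263: |R|=0.13368 <1
  x=-4.263: |R|=1.69332 >1
  x=-4.122: |R|=1.51188 >1
So |R|<1 on (-3.6667, 0).

(-3.6667,0); λ=-11 ⇒ h* = (11/3)/11 = 0.3333.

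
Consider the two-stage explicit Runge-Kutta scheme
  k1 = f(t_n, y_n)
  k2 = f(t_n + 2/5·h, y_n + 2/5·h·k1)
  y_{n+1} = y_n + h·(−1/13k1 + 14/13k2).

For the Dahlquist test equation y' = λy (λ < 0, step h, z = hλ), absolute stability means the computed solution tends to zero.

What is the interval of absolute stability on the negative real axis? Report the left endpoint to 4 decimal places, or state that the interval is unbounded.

z∈(-2.3214,0).

Set f=λy, z=hλ:
  k1=λy_n ⇒ h·k1=z·y_n;  k2=λ(1+2/5z)y_n ⇒ h·k2=z(1+2/5z)y_n
  y_{n+1}/y_n = 1 − 1/13z + 14/13z(1+2/5z) = 1 + z + 28/65z²
  ⇒ R(z) = 1 + z + 28/65z².

Boundary: |R(x)|=1, x<0.
x=-0.89: |R|=0.4512
R=1: x+28/65x²=0 ⇒ x=−65/28=-2.3214; min R=1−1/(4·28/65)=0.4196>−1
Confirm numerically:
  x=-2.090: |R|=0.79164 <1
  x=-2.046: |R|=0.75725 <1
  x=-1.893: |R|=0.65064 <1
  x=-1.230: |R|=0.42171 <1
  x=-2.642: |R|=1.36484 >1
  x=-2.595: |R|=1.30581 >1
  x=-2.391: |R|=1.07166 >1
So |R|<1 on (-2.3214, 0).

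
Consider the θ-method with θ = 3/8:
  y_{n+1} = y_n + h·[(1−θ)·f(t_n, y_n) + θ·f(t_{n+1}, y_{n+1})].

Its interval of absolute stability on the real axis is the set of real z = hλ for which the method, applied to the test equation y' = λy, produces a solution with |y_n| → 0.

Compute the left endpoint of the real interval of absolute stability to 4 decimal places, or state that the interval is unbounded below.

With y'=λy (z=hλ):
  y_{n+1} = y_n + z·[5/8·y_n + 3/8·y_{n+1}] ⇒ (1 − 3/8z)y_{n+1} = (1 + 5/8z)y_n
  Hence R(z) = (1 + 5/8z)/(1 − 3/8z).

Solve |R(x)|<1 on ℝ⁻.
x=-1.28: |R|=0.1351
R=−1: 1+5/8x = −1+3/8x ⇒ -1/4x=2 ⇒ x=2/(-1/4)=-8.0000
Confirm numerically:
  x=-7.621: |R|=0.97544 <1
  x=-7.614: |R|=0.97497 <1
  x=-4.837: |R|=0.71898 <1
  x=-3.730: |R|=0.55498 <1
  x=-8.402: |R|=1.02421 >1
  x=-8.088: |R|=1.00545 >1
So |R|<1 on (-8.0000, 0).

z* = -8.0000.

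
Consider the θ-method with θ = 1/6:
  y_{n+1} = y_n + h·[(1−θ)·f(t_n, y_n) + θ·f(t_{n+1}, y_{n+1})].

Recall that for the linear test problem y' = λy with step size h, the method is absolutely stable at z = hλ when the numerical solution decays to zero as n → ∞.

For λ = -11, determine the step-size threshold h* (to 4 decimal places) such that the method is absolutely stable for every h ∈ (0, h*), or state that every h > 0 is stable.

With y'=λy (z=hλ):
  y_{n+1} = y_n + z·[5/6·y_n + 1/6·y_{n+1}] ⇒ (1 − 1/6z)y_{n+1} = (1 + 5/6z)y_n
  so R(z) = (1 + 5/6z)/(1 − 1/6z).

Solve |R(x)|<1 on ℝ⁻.
x=-0.83: |R|=0.2709
R=−1: 1+5/6x = −1+1/6x ⇒ -2/3x=2 ⇒ x=2/(-2/3)=-3.0000
Confirm numerically:
  x=-2.831: |R|=0.92345 <1
  x=-2.264: |R|=0.64376 <1
  x=-1.914: |R|=0.45110 <1
  x=-1.421: |R|=0.14890 <1
  x=-3.577: |R|=1.24099 >1
  x=-3.103: |R|=1.04526 >1
  x=-3.075: |R|=1.03306 >1
So |R|<1 on (-3.0000, 0).

(-3.0000,0); λ=-11 ⇒ h* = (3)/11 = 0.2727.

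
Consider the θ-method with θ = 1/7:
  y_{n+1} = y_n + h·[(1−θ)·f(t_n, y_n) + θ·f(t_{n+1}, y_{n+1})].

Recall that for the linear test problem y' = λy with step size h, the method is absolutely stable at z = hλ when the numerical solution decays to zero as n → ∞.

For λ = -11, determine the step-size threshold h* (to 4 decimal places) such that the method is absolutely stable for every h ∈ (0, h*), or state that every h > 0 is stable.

Test eqn y'=λy, z=hλ:
  y_{n+1} = y_n + z·[6/7·y_n + 1/7·y_{n+1}] ⇒ (1 − 1/7z)y_{n+1} = (1 + 6/7z)y_n
  so R(z) = (1 + 6/7z)/(1 − 1/7z).

Solve |R(x)|<1 on ℝ⁻.
x=-1.31: |R|=0.1035
R=−1: 1+6/7x = −1+1/7x ⇒ -5/7x=2 ⇒ x=2/(-5/7)=-2.8000
Confirm numerically:
  x=-1.683: |R|=0.35679 <1
  x=-1.229: |R|=0.04545 <1
  x=-1.222: |R|=0.04038 <1
  x=-3.135: |R|=1.16527 >1
  x=-2.994: |R|=1.09706 >1
So |R|<1 on (-2.8000, 0).

(-2.8000,0); λ=-11 ⇒ h* = (14/5)/11 = 0.2545.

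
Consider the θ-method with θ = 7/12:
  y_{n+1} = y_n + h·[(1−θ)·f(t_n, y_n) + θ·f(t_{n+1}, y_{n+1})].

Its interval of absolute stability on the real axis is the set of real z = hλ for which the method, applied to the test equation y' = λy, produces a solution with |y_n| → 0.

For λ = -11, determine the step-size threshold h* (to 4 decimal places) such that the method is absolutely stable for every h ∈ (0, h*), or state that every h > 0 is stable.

With y'=λy (z=hλ):
  y_{n+1} = y_n + z·[5/12·y_n + 7/12·y_{n+1}] ⇒ (1 − 7/12z)y_{n+1} = (1 + 5/12z)y_n
  so R(z) = (1 + 5/12z)/(1 − 7/12z).

Find x<0 with |R(x)|<1.
x=-1.23: |R|=0.2838
x=-2: |R|=0.0769
x=-10: |R|=0.4634
x=-100: |R|=0.6854
θ=7/12≥1/2 ⇒ |1+5/12x|<|1−7/12x| ∀x<0 ⇒ stable on all of ℝ⁻.

interval (−∞, 0). Any h>0 works for λ=-11.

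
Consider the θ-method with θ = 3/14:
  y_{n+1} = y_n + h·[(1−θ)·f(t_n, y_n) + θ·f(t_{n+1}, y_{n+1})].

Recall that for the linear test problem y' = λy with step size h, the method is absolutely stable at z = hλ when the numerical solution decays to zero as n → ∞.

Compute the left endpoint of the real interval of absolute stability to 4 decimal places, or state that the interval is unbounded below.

left endpoint -3.5000.

Test eqn y'=λy, z=hλ:
  y_{n+1} = y_n + z·[11/14·y_n + 3/14·y_{n+1}] ⇒ (1 − 3/14z)y_{n+1} = (1 + 11/14z)y_n
  so R(z) = (1 + 11/14z)/(1 − 3/14z).

Solve |R(x)|<1 on ℝ⁻.
x=-1.67: |R|=0.2299
R=−1: 1+11/14x = −1+3/14x ⇒ -4/7x=2 ⇒ x=2/(-4/7)=-3.5000
Confirm numerically:
  x=-2.996: |R|=0.82460 <1
  x=-1.845: |R|=0.32224 <1
  x=-1.836: |R|=0.31761 <1
  x=-3.902: |R|=1.12511 >1
  x=-3.790: |R|=1.09145 >1
Stable set (-3.5000, 0).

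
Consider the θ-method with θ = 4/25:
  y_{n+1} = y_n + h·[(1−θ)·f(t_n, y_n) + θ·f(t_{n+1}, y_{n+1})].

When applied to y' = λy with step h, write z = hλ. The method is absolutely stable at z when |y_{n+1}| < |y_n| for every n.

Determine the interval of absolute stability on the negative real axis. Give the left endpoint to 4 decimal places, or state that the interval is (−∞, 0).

z∈(-2.9412,0).

Set f=λy, z=hλ:
  y_{n+1} = y_n + z·[21/25·y_n + 4/25·y_{n+1}] ⇒ (1 − 4/25z)y_{n+1} = (1 + 21/25z)y_n
  ⇒ R(z) = (1 + 21/25z)/(1 − 4/25z).

Find x<0 with |R(x)|<1.
x=-0.83: |R|=0.2673
R=−1: 1+21/25x = −1+4/25x ⇒ -17/25x=2 ⇒ x=2/(-17/25)=-2.9412
Confirm numerically:
  x=-2.659: |R|=0.86539 <1
  x=-2.131: |R|=0.58916 <1
  x=-1.986: |R|=0.50710 <1
  x=-3.403: |R|=1.20333 >1
  x=-3.388: |R|=1.19703 >1
Stable set (-2.9412, 0).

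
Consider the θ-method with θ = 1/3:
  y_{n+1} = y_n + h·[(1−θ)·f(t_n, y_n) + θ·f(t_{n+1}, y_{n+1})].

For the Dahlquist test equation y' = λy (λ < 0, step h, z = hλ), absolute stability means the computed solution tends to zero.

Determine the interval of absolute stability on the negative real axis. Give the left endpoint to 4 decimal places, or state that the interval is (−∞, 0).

z∈(-6.0000,0).

With y'=λy (z=hλ):
  y_{n+1} = y_n + z·[2/3·y_n + 1/3·y_{n+1}] ⇒ (1 − 1/3z)y_{n+1} = (1 + 2/3z)y_n
  Hence R(z) = (1 + 2/3z)/(1 − 1/3z).

Solve |R(x)|<1 on ℝ⁻.
x=-1.22: |R|=0.1327
R=−1: 1+2/3x = −1+1/3x ⇒ -1/3x=2 ⇒ x=2/(-1/3)=-6.0000
Confirm numerically:
  x=-5.881: |R|=0.98660 <1
  x=-4.834: |R|=0.85116 <1
  x=-4.068: |R|=0.72666 <1
  x=-3.549: |R|=0.62574 <1
  x=-6.397: |R|=1.04225 >1
  x=-6.174: |R|=1.01897 >1
Interval (-6.0000, 0).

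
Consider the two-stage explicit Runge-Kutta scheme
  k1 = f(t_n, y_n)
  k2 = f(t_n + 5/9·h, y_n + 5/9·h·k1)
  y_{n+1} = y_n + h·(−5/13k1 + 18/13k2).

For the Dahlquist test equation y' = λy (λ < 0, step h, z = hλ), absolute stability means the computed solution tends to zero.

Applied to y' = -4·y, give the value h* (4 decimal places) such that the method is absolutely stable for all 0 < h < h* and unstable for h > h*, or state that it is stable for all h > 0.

(-1.3000,0); λ=-4 ⇒ h* = (13/10)/4 = 0.3250.

With y'=λy (z=hλ):
  k1=λy_n ⇒ h·k1=z·y_n;  k2=λ(1+5/9z)y_n ⇒ h·k2=z(1+5/9z)y_n
  y_{n+1}/y_n = 1 − 5/13z + 18/13z(1+5/9z) = 1 + z + 10/13z²
  so R(z) = 1 + z + 10/13z².

Find x<0 with |R(x)|<1.
x=-0.96: |R|=0.7489
R=1: x+10/13x²=0 ⇒ x=−13/10=-1.3000; min R=1−1/(4·10/13)=0.6750>−1
Confirm numerically:
  x=-1.062: |R|=0.80557 <1
  x=-1.013: |R|=0.77636 <1
  x=-0.888: |R|=0.71857 <1
  x=-0.715: |R|=0.67825 <1
  x=-1.502: |R|=1.23339 >1
  x=-1.401: |R|=1.10885 >1
So |R|<1 on (-1.3000, 0).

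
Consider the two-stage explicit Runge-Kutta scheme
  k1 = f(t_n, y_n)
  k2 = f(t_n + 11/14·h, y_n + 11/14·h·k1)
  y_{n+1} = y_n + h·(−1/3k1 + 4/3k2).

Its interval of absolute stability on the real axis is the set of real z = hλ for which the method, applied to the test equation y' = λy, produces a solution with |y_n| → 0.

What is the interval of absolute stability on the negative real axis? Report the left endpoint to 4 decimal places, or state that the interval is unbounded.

With y'=λy (z=hλ):
  k1=λy_n ⇒ h·k1=z·y_n;  k2=λ(1+11/14z)y_n ⇒ h·k2=z(1+11/14z)y_n
  y_{n+1}/y_n = 1 − 1/3z + 4/3z(1+11/14z) = 1 + z + 22/21z²
  Hence R(z) = 1 + z + 22/21z².

Solve |R(x)|<1 on ℝ⁻.
x=-0.92: |R|=0.9667
R=1: x+22/21x²=0 ⇒ x=−21/22=-0.9545; min R=1−1/(4·22/21)=0.7614>−1
Confirm numerically:
  x=-0.551: |R|=0.76706 <1
  x=-0.517: |R|=0.76302 <1
  x=-0.413: |R|=0.76569 <1
  x=-1.256: |R|=1.39666 >1
  x=-1.080: |R|=1.14194 >1
  x=-1.046: |R|=1.10022 >1
So |R|<1 on (-0.9545, 0).

z∈(-0.9545,0).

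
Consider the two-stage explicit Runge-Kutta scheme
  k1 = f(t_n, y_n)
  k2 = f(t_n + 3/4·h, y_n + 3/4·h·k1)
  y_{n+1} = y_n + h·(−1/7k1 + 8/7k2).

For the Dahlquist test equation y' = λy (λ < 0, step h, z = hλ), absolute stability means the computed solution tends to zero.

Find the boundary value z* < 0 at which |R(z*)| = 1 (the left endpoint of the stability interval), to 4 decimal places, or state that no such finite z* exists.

Set f=λy, z=hλ:
  k1=λy_n ⇒ h·k1=z·y_n;  k2=λ(1+3/4z)y_n ⇒ h·k2=z(1+3/4z)y_n
  y_{n+1}/y_n = 1 − 1/7z + 8/7z(1+3/4z) = 1 + z + 6/7z²
  Hence R(z) = 1 + z + 6/7z².

Find x<0 with |R(x)|<1.
x=-0.9: |R|=0.7943
R=1: x+6/7x²=0 ⇒ x=−7/6=-1.1667; min R=1−1/(4·6/7)=0.7083>−1
Confirm numerically:
  x=-0.851: |R|=0.76974 <1
  x=-0.666: |R|=0.71419 <1
  x=-0.663: |R|=0.71377 <1
  x=-0.495: |R|=0.71502 <1
  x=-1.558: |R|=1.52260 >1
  x=-1.436: |R|=1.33151 >1
Interval (-1.1667, 0).

z* = -1.1667.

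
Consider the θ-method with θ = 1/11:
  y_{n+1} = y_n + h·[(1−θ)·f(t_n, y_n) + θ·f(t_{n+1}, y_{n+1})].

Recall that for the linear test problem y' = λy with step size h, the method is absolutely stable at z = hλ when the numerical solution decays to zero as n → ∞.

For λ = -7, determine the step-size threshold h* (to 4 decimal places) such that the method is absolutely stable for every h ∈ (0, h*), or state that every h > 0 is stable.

(-2.4444,0); λ=-7 ⇒ h* = (22/9)/7 = 0.3492.

With y'=λy (z=hλ):
  y_{n+1} = y_n + z·[10/11·y_n + 1/11·y_{n+1}] ⇒ (1 − 1/11z)y_{n+1} = (1 + 10/11z)y_n
  ⇒ R(z) = (1 + 10/11z)/(1 − 1/11z).

Need |R(x)|<1, x<0.
x=-0.39: |R|=0.6234
R=−1: 1+10/11x = −1+1/11x ⇒ -9/11x=2 ⇒ x=2/(-9/11)=-2.4444
Confirm numerically:
  x=-1.754: |R|=0.51278 <1
  x=-1.520: |R|=0.33546 <1
  x=-1.473: |R|=0.29905 <1
  x=-2.687: |R|=1.15949 >1
  x=-2.668: |R|=1.14721 >1
So |R|<1 on (-2.4444, 0).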